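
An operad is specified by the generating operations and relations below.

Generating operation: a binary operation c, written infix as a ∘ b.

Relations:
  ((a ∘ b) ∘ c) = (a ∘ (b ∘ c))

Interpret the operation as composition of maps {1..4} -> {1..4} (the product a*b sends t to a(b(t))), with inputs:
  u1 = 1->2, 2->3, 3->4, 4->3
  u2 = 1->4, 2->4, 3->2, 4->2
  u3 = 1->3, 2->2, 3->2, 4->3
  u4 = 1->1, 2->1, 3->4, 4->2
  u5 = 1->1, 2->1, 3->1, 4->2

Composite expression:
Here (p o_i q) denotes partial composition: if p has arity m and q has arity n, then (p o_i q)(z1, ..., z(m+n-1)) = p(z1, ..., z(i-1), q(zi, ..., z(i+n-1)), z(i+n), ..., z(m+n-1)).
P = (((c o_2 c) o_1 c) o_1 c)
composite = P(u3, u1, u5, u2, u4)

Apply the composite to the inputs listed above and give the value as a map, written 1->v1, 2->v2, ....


1->2, 2->2, 3->2, 4->2

(u3 ∘ u1) = 1->2, 2->2, 3->3, 4->2
((u3 ∘ u1) ∘ u5) = 1->2, 2->2, 3->2, 4->2
(u2 ∘ u4) = 1->4, 2->4, 3->2, 4->4
(((u3 ∘ u1) ∘ u5) ∘ (u2 ∘ u4)) = 1->2, 2->2, 3->2, 4->2


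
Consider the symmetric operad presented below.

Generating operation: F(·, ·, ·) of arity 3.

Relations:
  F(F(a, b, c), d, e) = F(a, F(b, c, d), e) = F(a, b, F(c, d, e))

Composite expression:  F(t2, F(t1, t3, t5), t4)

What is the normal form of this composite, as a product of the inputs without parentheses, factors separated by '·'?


t2 · t1 · t3 · t5 · t4

Key point: F is associative — brackets drop, the t-order remains.
F(t1, t3, t5) unparenthesizes to t1 · t3 · t5
F(t2, F(t1, t3, t5), t4) unparenthesizes to t2 · t1 · t3 · t5 · t4


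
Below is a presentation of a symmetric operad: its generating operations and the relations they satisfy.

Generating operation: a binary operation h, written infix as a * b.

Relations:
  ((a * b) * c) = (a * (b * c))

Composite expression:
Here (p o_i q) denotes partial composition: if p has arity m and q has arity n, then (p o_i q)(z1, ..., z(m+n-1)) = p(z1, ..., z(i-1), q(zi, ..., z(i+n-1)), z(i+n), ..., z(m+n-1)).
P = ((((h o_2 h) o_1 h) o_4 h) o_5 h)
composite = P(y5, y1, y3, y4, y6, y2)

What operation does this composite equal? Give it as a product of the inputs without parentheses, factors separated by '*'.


Key point: h is associative — brackets drop, the y-order remains.
(y5 * y1) linearizes to y5 * y1
(y6 * y2) linearizes to y6 * y2
(y4 * (y6 * y2)) linearizes to y4 * y6 * y2
(y3 * (y4 * (y6 * y2))) linearizes to y3 * y4 * y6 * y2
((y5 * y1) * (y3 * (y4 * (y6 * y2)))) linearizes to y5 * y1 * y3 * y4 * y6 * y2

y5 * y1 * y3 * y4 * y6 * y2


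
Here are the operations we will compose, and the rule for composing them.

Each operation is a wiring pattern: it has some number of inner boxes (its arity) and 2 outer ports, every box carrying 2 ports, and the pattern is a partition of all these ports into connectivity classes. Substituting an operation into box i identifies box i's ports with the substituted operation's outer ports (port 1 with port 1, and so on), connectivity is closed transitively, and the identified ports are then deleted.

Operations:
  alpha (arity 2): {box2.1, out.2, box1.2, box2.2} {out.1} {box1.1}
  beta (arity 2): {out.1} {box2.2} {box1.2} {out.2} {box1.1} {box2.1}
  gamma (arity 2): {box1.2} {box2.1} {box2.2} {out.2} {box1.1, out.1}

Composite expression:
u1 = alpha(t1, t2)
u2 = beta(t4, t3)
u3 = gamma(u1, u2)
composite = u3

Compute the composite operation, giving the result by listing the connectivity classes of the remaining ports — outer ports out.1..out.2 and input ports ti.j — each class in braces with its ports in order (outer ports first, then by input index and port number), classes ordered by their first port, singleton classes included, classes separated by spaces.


Two ports join when wires chain via gamma-identified ports.
after alpha, the pattern on (t1, t2) reads {out.1} {out.2, t1.2, t2.1, t2.2} {t1.1} (out.j = its outer ports)
after beta, the pattern on (t4, t3) reads {out.1} {out.2} {t3.1} {t3.2} {t4.1} {t4.2} (out.j = its outer ports)
after gamma, the pattern on (t1, t2, t4, t3) reads {out.1} {out.2} {t1.1} {t1.2, t2.1, t2.2} {t3.1} {t3.2} {t4.1} {t4.2} (out.j = its outer ports)

{out.1} {out.2} {t1.1} {t1.2, t2.1, t2.2} {t3.1} {t3.2} {t4.1} {t4.2}


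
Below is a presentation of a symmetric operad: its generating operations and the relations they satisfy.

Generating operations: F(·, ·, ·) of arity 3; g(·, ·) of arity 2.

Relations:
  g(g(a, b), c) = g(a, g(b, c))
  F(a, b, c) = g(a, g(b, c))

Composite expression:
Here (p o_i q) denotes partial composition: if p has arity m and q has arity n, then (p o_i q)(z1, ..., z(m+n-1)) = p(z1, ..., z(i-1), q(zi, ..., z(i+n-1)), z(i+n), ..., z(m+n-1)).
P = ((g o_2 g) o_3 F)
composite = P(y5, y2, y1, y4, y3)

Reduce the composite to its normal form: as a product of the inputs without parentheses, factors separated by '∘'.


y5 ∘ y2 ∘ y1 ∘ y4 ∘ y3

The g-tree's shape is irrelevant; the y-reading-order decides.
F(y1, y4, y3) linearizes to y1 ∘ y4 ∘ y3
g(y2, F(y1, y4, y3)) linearizes to y2 ∘ y1 ∘ y4 ∘ y3
g(y5, g(y2, F(y1, y4, y3))) linearizes to y5 ∘ y2 ∘ y1 ∘ y4 ∘ y3


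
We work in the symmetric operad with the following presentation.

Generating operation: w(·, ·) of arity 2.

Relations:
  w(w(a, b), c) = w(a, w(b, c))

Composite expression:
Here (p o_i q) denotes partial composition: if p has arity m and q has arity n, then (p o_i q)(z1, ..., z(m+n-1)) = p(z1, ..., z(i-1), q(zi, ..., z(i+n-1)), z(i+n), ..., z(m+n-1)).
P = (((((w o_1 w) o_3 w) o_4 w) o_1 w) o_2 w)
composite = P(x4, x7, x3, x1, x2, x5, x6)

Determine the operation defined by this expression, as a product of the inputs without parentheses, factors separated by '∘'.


x4 ∘ x7 ∘ x3 ∘ x1 ∘ x2 ∘ x5 ∘ x6

All parenthesizations of w agree; list the x-inputs left to right.
w(x7, x3) flattens to x7 ∘ x3
w(x4, w(x7, x3)) flattens to x4 ∘ x7 ∘ x3
w(w(x4, w(x7, x3)), x1) flattens to x4 ∘ x7 ∘ x3 ∘ x1
w(x5, x6) flattens to x5 ∘ x6
w(x2, w(x5, x6)) flattens to x2 ∘ x5 ∘ x6
w(w(w(x4, w(x7, x3)), x1), w(x2, w(x5, x6))) flattens to x4 ∘ x7 ∘ x3 ∘ x1 ∘ x2 ∘ x5 ∘ x6


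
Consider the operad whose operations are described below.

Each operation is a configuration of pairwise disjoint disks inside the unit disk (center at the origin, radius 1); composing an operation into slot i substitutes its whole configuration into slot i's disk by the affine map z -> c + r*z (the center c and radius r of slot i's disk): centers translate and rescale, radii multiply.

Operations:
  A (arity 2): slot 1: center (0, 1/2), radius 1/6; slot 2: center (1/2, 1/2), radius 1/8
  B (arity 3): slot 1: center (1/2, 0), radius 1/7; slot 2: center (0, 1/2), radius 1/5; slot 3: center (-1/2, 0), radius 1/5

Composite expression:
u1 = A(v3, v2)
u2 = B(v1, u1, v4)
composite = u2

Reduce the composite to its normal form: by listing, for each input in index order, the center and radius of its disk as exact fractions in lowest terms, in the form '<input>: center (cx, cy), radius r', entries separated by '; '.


v1: center (1/2, 0), radius 1/7; v2: center (1/10, 3/5), radius 1/40; v3: center (0, 3/5), radius 1/30; v4: center (-1/2, 0), radius 1/5

Only the slot chain above each v matters under B; compose those maps.
v1: after 1 affine step, its disk has center (1/2, 0), radius 1/7
v3: after 2 affine steps, its disk has center (0, 3/5), radius 1/30
v2: after 2 affine steps, its disk has center (1/10, 3/5), radius 1/40
v4: after 1 affine step, its disk has center (-1/2, 0), radius 1/5


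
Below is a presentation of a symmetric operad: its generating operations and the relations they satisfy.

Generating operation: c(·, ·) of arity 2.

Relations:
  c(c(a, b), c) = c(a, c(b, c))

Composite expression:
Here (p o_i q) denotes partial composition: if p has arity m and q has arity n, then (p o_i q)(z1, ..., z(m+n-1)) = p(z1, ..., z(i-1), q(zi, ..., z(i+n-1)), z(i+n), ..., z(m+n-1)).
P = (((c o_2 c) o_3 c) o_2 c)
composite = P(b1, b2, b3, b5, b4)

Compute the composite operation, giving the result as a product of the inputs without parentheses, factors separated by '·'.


b1 · b2 · b3 · b5 · b4

Key point: c is associative — brackets drop, the b-order remains.
c(b2, b3) spells out as b2 · b3
c(b5, b4) spells out as b5 · b4
c(c(b2, b3), c(b5, b4)) spells out as b2 · b3 · b5 · b4
c(b1, c(c(b2, b3), c(b5, b4))) spells out as b1 · b2 · b3 · b5 · b4


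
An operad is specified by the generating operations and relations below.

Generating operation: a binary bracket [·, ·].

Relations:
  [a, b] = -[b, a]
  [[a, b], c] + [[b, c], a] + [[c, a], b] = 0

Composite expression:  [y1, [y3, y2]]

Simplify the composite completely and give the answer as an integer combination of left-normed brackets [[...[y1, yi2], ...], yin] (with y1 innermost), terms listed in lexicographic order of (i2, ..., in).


-[[y1, y2], y3] + [[y1, y3], y2]

Skip Jacobi rewriting: expand, keep y1-initial words, read off terms.
Composite bracket: [y1, [y3, y2]]
Full expansion: 4 signed words from ab - ba (2^2 = 4).
Words beginning with y1 determine it all:
  from y1y2y3, sign -1: term -[[y1, y2], y3]
  from y1y3y2, sign +1: term +[[y1, y3], y2]


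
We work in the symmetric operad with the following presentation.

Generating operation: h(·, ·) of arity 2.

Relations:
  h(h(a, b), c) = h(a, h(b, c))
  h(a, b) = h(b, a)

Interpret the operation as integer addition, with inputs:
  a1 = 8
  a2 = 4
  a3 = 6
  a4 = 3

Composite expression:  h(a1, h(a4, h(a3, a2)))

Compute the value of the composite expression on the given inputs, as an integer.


21


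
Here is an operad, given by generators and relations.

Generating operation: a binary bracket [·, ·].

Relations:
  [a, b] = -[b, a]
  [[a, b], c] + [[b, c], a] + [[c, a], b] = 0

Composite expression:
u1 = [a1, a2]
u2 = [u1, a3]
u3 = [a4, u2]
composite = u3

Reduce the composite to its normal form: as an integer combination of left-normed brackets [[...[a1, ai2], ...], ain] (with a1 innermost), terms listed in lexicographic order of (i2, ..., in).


-[[[a1, a2], a3], a4]

Skip Jacobi rewriting: expand, keep a1-initial words, read off terms.
Composite bracket: [a4, [[a1, a2], a3]]
Under [a, b] = ab - ba we get 8 signed associative words (2^3 = 8).
Coefficients come from the a1-initial words:
  sign of a1a2a3a4 is -1, so it contributes -[[[a1, a2], a3], a4]


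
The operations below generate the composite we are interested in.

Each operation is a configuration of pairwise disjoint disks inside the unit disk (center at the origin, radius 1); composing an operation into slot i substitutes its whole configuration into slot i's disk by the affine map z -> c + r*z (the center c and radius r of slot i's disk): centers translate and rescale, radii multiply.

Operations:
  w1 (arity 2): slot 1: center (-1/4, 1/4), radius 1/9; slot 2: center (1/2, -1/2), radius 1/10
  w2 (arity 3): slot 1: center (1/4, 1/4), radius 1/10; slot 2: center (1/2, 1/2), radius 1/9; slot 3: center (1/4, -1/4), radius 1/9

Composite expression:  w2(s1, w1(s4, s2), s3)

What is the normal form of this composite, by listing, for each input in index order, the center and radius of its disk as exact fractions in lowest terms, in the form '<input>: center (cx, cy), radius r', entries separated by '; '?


s1: center (1/4, 1/4), radius 1/10; s2: center (5/9, 4/9), radius 1/90; s3: center (1/4, -1/4), radius 1/9; s4: center (17/36, 19/36), radius 1/81

Only the slot chain above each s matters under w2; compose those maps.
input s1: applying the 1 nested substitution gives center (1/4, 1/4), radius 1/10
input s4: applying the 2 nested substitutions gives center (17/36, 19/36), radius 1/81
input s2: applying the 2 nested substitutions gives center (5/9, 4/9), radius 1/90
input s3: applying the 1 nested substitution gives center (1/4, -1/4), radius 1/9


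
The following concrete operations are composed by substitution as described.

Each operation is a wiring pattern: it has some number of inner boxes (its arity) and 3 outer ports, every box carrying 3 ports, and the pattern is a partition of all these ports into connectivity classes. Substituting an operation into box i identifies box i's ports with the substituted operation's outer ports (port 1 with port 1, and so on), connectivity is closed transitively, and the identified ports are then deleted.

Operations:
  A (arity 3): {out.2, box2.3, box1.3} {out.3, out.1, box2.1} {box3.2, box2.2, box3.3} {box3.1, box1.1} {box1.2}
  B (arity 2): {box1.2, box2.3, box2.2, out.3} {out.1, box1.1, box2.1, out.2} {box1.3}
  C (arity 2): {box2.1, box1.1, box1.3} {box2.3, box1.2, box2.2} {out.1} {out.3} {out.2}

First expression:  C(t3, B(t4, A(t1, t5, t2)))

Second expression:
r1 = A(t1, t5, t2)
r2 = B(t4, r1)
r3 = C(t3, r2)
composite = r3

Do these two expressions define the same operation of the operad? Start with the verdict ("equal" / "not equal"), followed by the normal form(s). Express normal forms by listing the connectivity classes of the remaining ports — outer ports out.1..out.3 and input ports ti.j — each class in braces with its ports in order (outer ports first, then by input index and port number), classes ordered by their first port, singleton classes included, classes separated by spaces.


In normal form, the first expression is {out.1} {out.2} {out.3} {t1.1, t2.1} {t1.2} {t1.3, t3.1, t3.2, t3.3, t4.1, t4.2, t5.1, t5.3} {t2.2, t2.3, t5.2} {t4.3}
In normal form, the second expression is {out.1} {out.2} {out.3} {t1.1, t2.1} {t1.2} {t1.3, t3.1, t3.2, t3.3, t4.1, t4.2, t5.1, t5.3} {t2.2, t2.3, t5.2} {t4.3}
Same normal form: equal.

equal: each reduces to {out.1} {out.2} {out.3} {t1.1, t2.1} {t1.2} {t1.3, t3.1, t3.2, t3.3, t4.1, t4.2, t5.1, t5.3} {t2.2, t2.3, t5.2} {t4.3}


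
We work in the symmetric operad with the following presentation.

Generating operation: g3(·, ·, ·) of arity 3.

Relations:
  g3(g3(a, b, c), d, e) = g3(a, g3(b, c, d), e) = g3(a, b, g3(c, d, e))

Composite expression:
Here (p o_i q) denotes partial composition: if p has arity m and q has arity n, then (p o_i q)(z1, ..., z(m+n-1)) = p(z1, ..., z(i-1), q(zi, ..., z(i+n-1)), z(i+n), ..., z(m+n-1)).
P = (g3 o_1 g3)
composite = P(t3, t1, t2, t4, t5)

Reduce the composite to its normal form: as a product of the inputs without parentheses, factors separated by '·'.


Under associativity of g3, the answer is the t's in reading order.
g3(t3, t1, t2) collapses to t3 · t1 · t2
g3(g3(t3, t1, t2), t4, t5) collapses to t3 · t1 · t2 · t4 · t5

t3 · t1 · t2 · t4 · t5


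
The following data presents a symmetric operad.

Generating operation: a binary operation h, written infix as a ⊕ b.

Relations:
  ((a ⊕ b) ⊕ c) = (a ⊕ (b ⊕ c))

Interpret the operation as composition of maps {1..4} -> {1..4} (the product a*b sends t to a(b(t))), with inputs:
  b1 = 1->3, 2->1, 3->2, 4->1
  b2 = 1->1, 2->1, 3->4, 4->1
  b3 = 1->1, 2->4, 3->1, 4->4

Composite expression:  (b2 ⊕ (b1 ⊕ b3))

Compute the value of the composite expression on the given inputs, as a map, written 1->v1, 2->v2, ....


1->4, 2->1, 3->4, 4->1


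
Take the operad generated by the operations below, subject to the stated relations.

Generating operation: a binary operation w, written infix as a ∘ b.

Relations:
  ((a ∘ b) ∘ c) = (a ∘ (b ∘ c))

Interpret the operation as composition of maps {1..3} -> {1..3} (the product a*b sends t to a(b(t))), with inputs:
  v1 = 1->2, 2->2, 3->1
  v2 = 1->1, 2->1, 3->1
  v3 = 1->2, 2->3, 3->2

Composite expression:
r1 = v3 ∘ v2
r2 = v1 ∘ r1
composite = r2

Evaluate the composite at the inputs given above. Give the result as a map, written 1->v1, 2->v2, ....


(v3 ∘ v2) = 1->2, 2->2, 3->2
(v1 ∘ (v3 ∘ v2)) = 1->2, 2->2, 3->2

1->2, 2->2, 3->2


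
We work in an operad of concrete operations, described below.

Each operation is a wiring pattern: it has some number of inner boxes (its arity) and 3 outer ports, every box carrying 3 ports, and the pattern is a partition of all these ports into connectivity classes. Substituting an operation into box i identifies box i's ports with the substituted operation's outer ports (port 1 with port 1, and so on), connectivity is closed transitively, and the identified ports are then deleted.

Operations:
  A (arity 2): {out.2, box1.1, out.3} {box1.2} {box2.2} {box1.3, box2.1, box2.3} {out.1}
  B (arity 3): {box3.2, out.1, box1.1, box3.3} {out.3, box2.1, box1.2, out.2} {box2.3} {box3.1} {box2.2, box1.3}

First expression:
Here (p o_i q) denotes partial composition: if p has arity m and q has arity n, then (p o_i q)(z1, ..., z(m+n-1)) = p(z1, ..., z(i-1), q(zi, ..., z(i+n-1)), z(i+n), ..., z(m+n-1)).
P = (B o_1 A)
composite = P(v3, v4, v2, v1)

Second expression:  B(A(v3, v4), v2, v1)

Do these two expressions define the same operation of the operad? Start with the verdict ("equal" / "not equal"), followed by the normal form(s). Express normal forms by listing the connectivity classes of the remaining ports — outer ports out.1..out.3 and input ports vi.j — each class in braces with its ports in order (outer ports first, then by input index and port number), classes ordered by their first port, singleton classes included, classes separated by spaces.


equal; the common form is {out.1, v1.2, v1.3} {out.2, out.3, v2.1, v2.2, v3.1} {v1.1} {v2.3} {v3.2} {v3.3, v4.1, v4.3} {v4.2}

Reducing the first expression gives {out.1, v1.2, v1.3} {out.2, out.3, v2.1, v2.2, v3.1} {v1.1} {v2.3} {v3.2} {v3.3, v4.1, v4.3} {v4.2}
Reducing the second expression gives {out.1, v1.2, v1.3} {out.2, out.3, v2.1, v2.2, v3.1} {v1.1} {v2.3} {v3.2} {v3.3, v4.1, v4.3} {v4.2}
The forms coincide; equal.


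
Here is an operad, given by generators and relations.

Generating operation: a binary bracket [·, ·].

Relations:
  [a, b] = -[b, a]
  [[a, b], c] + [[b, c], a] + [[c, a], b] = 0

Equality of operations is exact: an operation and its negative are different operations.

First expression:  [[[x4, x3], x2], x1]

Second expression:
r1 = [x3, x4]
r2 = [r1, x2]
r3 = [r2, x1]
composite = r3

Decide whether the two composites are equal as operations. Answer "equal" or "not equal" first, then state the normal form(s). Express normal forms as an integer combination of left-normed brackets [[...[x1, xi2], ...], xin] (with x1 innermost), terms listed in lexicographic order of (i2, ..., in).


not equal; the first gives -[[[x1, x2], x3], x4] + [[[x1, x2], x4], x3] + [[[x1, x3], x4], x2] - [[[x1, x4], x3], x2] and the second [[[x1, x2], x3], x4] - [[[x1, x2], x4], x3] - [[[x1, x3], x4], x2] + [[[x1, x4], x3], x2]

Normal form of the first expression: -[[[x1, x2], x3], x4] + [[[x1, x2], x4], x3] + [[[x1, x3], x4], x2] - [[[x1, x4], x3], x2]
Normal form of the second expression: [[[x1, x2], x3], x4] - [[[x1, x2], x4], x3] - [[[x1, x3], x4], x2] + [[[x1, x4], x3], x2]
The normal forms differ: not equal.


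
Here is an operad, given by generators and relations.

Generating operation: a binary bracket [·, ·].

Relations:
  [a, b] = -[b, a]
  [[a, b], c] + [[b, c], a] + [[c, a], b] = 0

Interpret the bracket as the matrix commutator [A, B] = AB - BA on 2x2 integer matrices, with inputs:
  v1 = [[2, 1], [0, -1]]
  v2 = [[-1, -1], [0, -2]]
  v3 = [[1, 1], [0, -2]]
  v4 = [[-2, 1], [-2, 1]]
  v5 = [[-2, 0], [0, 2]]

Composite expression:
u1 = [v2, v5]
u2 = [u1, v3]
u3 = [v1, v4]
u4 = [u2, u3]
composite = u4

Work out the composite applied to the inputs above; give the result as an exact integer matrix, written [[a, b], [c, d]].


[[72, 48], [0, -72]]

[v2, v5] = [[0, -4], [0, 0]]
[[v2, v5], v3] = [[0, 12], [0, 0]]
[v1, v4] = [[-2, 6], [6, 2]]
[[[v2, v5], v3], [v1, v4]] = [[72, 48], [0, -72]]


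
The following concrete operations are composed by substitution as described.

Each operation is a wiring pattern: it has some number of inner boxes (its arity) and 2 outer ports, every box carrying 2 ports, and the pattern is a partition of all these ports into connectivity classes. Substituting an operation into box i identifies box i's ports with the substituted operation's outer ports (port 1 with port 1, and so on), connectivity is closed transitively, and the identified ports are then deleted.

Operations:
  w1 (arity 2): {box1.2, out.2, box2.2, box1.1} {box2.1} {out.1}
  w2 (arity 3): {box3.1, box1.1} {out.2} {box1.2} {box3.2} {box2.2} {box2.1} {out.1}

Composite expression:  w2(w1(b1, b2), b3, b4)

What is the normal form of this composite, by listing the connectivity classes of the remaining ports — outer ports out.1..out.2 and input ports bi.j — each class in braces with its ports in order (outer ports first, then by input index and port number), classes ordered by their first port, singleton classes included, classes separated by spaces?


Substituting into w2 glues patterns; closure does the rest.
through w1, on inputs (b1, b2): {out.1} {out.2, b1.1, b1.2, b2.2} {b2.1} (out.j = stage outer ports)
through w2, on inputs (b1, b2, b3, b4): {out.1} {out.2} {b1.1, b1.2, b2.2} {b2.1} {b3.1} {b3.2} {b4.1} {b4.2} (out.j = stage outer ports)

{out.1} {out.2} {b1.1, b1.2, b2.2} {b2.1} {b3.1} {b3.2} {b4.1} {b4.2}


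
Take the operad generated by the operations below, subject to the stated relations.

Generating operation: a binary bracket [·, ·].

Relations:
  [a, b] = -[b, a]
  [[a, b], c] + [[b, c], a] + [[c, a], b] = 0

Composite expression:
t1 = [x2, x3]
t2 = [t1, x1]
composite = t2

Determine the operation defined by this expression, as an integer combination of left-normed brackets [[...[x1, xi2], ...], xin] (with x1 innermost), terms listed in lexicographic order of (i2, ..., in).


-[[x1, x2], x3] + [[x1, x3], x2]

Expand each bracket as ab - ba; the x1-initial words give the coefficients.
Composite bracket: [[x2, x3], x1]
Under [a, b] = ab - ba we get 4 signed associative words (2^2 = 4).
Keep just the words that open with x1:
  sign of x1x2x3 is -1, so it contributes -[[x1, x2], x3]
  sign of x1x3x2 is +1, so it contributes +[[x1, x3], x2]


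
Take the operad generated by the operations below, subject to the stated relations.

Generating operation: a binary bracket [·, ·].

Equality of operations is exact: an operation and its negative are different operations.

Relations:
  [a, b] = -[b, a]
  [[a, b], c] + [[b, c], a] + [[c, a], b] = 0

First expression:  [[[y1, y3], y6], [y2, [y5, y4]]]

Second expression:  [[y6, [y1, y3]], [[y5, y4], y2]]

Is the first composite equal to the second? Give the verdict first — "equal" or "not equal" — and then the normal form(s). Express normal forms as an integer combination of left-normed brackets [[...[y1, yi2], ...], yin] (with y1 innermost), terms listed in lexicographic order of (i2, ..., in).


equal; the common form is -[[[[[y1, y3], y6], y2], y4], y5] + [[[[[y1, y3], y6], y2], y5], y4] + [[[[[y1, y3], y6], y4], y5], y2] - [[[[[y1, y3], y6], y5], y4], y2]

Normal form of the first expression: -[[[[[y1, y3], y6], y2], y4], y5] + [[[[[y1, y3], y6], y2], y5], y4] + [[[[[y1, y3], y6], y4], y5], y2] - [[[[[y1, y3], y6], y5], y4], y2]
Normal form of the second expression: -[[[[[y1, y3], y6], y2], y4], y5] + [[[[[y1, y3], y6], y2], y5], y4] + [[[[[y1, y3], y6], y4], y5], y2] - [[[[[y1, y3], y6], y5], y4], y2]
One common form — equal.


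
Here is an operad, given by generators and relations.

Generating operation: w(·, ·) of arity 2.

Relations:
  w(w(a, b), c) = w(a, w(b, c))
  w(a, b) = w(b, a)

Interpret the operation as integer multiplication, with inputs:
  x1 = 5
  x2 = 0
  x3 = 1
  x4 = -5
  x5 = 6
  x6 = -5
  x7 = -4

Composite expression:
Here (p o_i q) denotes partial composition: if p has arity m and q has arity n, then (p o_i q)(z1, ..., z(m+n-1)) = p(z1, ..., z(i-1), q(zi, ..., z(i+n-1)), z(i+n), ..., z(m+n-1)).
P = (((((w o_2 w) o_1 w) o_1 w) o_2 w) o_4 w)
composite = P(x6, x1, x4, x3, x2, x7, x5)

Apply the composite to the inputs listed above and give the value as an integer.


w(x1, x4) = -25
w(x6, w(x1, x4)) = 125
w(x3, x2) = 0
w(w(x6, w(x1, x4)), w(x3, x2)) = 0
w(x7, x5) = -24
w(w(w(x6, w(x1, x4)), w(x3, x2)), w(x7, x5)) = 0

0


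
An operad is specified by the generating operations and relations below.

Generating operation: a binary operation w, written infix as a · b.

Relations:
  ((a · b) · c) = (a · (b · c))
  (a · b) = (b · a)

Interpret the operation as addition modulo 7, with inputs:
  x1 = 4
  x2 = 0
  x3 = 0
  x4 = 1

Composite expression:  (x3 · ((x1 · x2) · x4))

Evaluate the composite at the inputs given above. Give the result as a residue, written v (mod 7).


5 (mod 7)

(x1 · x2) = 4
((x1 · x2) · x4) = 5
(x3 · ((x1 · x2) · x4)) = 5


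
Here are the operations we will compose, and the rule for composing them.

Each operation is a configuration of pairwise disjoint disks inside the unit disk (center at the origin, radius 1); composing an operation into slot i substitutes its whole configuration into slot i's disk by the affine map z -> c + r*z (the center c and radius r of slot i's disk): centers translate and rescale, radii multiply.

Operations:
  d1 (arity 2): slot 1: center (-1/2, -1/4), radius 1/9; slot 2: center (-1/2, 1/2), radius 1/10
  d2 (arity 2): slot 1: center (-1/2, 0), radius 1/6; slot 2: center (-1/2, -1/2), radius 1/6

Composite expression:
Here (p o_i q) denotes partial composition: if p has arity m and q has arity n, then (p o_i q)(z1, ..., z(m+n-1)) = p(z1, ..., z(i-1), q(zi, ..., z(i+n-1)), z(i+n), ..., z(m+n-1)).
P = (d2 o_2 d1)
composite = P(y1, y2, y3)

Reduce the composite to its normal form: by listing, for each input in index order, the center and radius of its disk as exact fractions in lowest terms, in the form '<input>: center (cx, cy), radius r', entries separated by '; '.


y1: center (-1/2, 0), radius 1/6; y2: center (-7/12, -13/24), radius 1/54; y3: center (-7/12, -5/12), radius 1/60

Follow each y-input down from d2: c' goes to c + r*c', radius to r*r'.
tracing y1 down its 1-map path: center (-1/2, 0), radius 1/6
tracing y2 down its 2-map path: center (-7/12, -13/24), radius 1/54
tracing y3 down its 2-map path: center (-7/12, -5/12), radius 1/60


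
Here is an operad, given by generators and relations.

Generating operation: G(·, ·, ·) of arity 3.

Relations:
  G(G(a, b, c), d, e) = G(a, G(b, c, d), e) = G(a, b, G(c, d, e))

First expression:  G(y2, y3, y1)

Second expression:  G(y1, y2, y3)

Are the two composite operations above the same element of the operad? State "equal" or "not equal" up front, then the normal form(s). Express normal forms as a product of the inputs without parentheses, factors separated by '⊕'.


not equal; the first gives y2 ⊕ y3 ⊕ y1 and the second y1 ⊕ y2 ⊕ y3

Normal form of the first expression: y2 ⊕ y3 ⊕ y1
Normal form of the second expression: y1 ⊕ y2 ⊕ y3
Distinct normal forms: not equal.


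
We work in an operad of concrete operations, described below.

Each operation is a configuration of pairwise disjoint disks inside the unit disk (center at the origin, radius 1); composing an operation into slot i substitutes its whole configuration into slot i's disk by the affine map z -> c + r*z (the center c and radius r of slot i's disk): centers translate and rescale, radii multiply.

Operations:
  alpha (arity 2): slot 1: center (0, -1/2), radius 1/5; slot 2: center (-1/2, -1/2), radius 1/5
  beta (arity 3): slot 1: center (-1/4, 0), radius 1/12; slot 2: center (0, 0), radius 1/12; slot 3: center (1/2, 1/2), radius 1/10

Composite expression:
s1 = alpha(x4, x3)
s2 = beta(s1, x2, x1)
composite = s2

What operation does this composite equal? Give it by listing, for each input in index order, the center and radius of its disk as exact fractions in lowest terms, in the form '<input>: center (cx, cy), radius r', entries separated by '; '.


x1: center (1/2, 1/2), radius 1/10; x2: center (0, 0), radius 1/12; x3: center (-7/24, -1/24), radius 1/60; x4: center (-1/4, -1/24), radius 1/60


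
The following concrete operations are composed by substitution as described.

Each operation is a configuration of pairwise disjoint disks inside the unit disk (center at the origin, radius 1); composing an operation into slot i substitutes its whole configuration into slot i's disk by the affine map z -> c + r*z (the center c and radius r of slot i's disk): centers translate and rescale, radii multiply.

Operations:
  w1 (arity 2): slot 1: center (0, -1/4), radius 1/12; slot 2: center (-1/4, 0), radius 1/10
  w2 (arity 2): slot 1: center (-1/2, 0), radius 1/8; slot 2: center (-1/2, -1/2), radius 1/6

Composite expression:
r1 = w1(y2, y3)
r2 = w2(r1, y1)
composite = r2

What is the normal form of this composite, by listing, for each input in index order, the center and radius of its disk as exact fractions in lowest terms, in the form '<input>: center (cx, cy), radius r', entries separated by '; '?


y1: center (-1/2, -1/2), radius 1/6; y2: center (-1/2, -1/32), radius 1/96; y3: center (-17/32, 0), radius 1/80

Follow each y-input down from w2: c' goes to c + r*c', radius to r*r'.
y2: after 2 affine steps, its disk has center (-1/2, -1/32), radius 1/96
y3: after 2 affine steps, its disk has center (-17/32, 0), radius 1/80
y1: after 1 affine step, its disk has center (-1/2, -1/2), radius 1/6


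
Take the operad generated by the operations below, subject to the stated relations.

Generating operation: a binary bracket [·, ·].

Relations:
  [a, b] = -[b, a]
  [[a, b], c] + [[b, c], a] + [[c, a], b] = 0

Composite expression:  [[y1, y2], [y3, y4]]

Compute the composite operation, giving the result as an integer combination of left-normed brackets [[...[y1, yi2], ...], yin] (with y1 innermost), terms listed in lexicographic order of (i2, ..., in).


[[[y1, y2], y3], y4] - [[[y1, y2], y4], y3]

Skip Jacobi rewriting: expand, keep y1-initial words, read off terms.
Composite bracket: [[y1, y2], [y3, y4]]
Under [a, b] = ab - ba we get 8 signed associative words (2^3 = 8).
The y1-initial words carry the normal form:
  sign of y1y2y3y4 is +1, so it contributes +[[[y1, y2], y3], y4]
  sign of y1y2y4y3 is -1, so it contributes -[[[y1, y2], y4], y3]


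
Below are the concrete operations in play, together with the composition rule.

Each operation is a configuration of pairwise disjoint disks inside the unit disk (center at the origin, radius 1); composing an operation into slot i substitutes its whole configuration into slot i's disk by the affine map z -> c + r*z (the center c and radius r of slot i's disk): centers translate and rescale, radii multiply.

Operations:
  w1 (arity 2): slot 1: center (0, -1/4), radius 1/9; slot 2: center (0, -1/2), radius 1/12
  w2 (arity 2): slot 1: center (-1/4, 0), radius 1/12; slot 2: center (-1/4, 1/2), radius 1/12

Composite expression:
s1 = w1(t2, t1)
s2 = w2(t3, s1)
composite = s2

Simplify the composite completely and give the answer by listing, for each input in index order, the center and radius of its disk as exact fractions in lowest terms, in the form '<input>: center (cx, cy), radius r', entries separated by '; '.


t1: center (-1/4, 11/24), radius 1/144; t2: center (-1/4, 23/48), radius 1/108; t3: center (-1/4, 0), radius 1/12

Affine substitution under w2: radii multiply and t-centers shift.
for t3, the 1-step affine chain lands on center (-1/4, 0), radius 1/12
for t2, the 2-step affine chain lands on center (-1/4, 23/48), radius 1/108
for t1, the 2-step affine chain lands on center (-1/4, 11/24), radius 1/144


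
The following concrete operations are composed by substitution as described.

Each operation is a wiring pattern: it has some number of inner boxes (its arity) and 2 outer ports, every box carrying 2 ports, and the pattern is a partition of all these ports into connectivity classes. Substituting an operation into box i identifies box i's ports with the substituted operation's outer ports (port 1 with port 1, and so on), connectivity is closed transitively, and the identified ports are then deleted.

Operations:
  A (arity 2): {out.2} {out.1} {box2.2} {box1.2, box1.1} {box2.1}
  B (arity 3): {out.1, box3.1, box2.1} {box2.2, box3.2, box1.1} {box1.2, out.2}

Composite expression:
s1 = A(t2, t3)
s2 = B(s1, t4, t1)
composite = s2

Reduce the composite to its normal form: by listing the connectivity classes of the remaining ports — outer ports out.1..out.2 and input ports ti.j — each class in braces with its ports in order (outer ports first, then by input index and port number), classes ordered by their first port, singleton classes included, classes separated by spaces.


{out.1, t1.1, t4.1} {out.2} {t1.2, t4.2} {t2.1, t2.2} {t3.1} {t3.2}

Two ports join when wires chain via B-identified ports.
the subtree at A composes to {out.1} {out.2} {t2.1, t2.2} {t3.1} {t3.2} on (t2, t3); out.j = own outer ports
the subtree at B composes to {out.1, t1.1, t4.1} {out.2} {t1.2, t4.2} {t2.1, t2.2} {t3.1} {t3.2} on (t2, t3, t4, t1); out.j = own outer ports


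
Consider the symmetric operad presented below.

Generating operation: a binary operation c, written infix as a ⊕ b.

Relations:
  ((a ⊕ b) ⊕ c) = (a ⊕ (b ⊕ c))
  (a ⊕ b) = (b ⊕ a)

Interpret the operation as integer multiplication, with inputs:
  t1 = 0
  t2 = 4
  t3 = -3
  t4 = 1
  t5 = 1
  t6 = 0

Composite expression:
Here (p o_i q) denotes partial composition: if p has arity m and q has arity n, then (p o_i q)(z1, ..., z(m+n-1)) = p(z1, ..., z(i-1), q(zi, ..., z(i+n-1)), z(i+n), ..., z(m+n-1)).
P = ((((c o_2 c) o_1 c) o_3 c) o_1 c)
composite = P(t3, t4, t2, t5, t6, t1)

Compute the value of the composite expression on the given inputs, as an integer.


0

(t3 ⊕ t4) = -3
((t3 ⊕ t4) ⊕ t2) = -12
(t5 ⊕ t6) = 0
((t5 ⊕ t6) ⊕ t1) = 0
(((t3 ⊕ t4) ⊕ t2) ⊕ ((t5 ⊕ t6) ⊕ t1)) = 0


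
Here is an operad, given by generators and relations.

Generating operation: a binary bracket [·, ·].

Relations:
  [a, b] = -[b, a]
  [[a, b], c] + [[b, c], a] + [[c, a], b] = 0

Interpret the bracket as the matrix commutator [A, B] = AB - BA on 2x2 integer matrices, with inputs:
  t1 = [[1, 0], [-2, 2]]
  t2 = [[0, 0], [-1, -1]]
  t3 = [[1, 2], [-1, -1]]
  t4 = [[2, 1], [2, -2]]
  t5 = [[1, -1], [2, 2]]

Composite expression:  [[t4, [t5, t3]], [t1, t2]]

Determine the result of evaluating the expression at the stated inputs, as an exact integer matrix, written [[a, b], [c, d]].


[[-18, 0], [18, 18]]

[t5, t3] = [[-3, 0], [3, 3]]
[t4, [t5, t3]] = [[3, 6], [-24, -3]]
[t1, t2] = [[0, 0], [-3, 0]]
[[t4, [t5, t3]], [t1, t2]] = [[-18, 0], [18, 18]]


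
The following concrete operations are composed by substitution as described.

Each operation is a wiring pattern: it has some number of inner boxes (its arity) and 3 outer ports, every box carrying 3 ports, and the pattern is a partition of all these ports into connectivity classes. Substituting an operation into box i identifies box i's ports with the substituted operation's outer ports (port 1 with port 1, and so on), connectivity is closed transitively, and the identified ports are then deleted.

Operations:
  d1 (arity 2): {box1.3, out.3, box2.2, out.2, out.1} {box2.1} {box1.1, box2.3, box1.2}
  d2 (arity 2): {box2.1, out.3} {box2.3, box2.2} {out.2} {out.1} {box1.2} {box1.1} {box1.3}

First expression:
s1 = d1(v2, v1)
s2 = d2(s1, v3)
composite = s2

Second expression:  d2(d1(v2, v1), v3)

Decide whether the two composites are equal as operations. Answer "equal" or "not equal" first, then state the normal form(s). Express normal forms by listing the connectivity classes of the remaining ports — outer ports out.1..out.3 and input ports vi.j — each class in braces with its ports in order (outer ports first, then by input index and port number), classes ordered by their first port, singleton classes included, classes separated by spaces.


equal; the common form is {out.1} {out.2} {out.3, v3.1} {v1.1} {v1.2, v2.3} {v1.3, v2.1, v2.2} {v3.2, v3.3}

Normal form of the first expression: {out.1} {out.2} {out.3, v3.1} {v1.1} {v1.2, v2.3} {v1.3, v2.1, v2.2} {v3.2, v3.3}
Normal form of the second expression: {out.1} {out.2} {out.3, v3.1} {v1.1} {v1.2, v2.3} {v1.3, v2.1, v2.2} {v3.2, v3.3}
One common form — equal.


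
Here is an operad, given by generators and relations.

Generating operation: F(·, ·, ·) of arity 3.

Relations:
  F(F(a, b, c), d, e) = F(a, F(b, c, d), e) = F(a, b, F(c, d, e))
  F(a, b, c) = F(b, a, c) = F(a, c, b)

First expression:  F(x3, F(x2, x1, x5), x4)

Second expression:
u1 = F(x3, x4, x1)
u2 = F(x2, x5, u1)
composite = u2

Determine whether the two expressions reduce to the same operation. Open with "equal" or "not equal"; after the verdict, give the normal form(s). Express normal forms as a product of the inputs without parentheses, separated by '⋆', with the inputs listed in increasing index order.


In normal form, the first expression is x1 ⋆ x2 ⋆ x3 ⋆ x4 ⋆ x5
In normal form, the second expression is x1 ⋆ x2 ⋆ x3 ⋆ x4 ⋆ x5
The forms coincide; equal.

equal; the common form is x1 ⋆ x2 ⋆ x3 ⋆ x4 ⋆ x5


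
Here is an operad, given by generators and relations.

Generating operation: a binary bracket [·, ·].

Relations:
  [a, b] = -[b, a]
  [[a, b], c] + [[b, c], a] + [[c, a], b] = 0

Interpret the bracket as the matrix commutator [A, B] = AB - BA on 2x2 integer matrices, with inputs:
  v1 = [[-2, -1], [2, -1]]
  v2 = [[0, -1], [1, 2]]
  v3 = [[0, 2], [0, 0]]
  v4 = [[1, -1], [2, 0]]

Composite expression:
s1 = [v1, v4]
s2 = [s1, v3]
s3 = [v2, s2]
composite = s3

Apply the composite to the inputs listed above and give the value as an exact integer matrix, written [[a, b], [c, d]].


[[0, -16], [-16, 0]]

[v1, v4] = [[0, 2], [4, 0]]
[[v1, v4], v3] = [[-8, 0], [0, 8]]
[v2, [[v1, v4], v3]] = [[0, -16], [-16, 0]]


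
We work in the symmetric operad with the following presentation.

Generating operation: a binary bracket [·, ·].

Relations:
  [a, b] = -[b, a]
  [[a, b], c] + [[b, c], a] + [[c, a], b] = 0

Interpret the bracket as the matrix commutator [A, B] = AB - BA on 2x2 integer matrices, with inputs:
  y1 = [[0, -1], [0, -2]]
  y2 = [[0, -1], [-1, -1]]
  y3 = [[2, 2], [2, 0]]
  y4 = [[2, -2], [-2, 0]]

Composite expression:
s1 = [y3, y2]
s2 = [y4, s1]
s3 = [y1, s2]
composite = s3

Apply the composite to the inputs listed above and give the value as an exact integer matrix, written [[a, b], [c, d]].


[y3, y2] = [[0, -4], [4, 0]]
[y4, [y3, y2]] = [[-16, -8], [-8, 16]]
[y1, [y4, [y3, y2]]] = [[8, -48], [16, -8]]

[[8, -48], [16, -8]]


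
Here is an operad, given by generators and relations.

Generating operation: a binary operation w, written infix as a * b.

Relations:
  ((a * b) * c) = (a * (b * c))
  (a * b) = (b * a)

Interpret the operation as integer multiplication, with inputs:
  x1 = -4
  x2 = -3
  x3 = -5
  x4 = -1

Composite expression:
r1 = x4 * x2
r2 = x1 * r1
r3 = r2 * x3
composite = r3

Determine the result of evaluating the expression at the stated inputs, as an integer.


(x4 * x2) = 3
(x1 * (x4 * x2)) = -12
((x1 * (x4 * x2)) * x3) = 60

60


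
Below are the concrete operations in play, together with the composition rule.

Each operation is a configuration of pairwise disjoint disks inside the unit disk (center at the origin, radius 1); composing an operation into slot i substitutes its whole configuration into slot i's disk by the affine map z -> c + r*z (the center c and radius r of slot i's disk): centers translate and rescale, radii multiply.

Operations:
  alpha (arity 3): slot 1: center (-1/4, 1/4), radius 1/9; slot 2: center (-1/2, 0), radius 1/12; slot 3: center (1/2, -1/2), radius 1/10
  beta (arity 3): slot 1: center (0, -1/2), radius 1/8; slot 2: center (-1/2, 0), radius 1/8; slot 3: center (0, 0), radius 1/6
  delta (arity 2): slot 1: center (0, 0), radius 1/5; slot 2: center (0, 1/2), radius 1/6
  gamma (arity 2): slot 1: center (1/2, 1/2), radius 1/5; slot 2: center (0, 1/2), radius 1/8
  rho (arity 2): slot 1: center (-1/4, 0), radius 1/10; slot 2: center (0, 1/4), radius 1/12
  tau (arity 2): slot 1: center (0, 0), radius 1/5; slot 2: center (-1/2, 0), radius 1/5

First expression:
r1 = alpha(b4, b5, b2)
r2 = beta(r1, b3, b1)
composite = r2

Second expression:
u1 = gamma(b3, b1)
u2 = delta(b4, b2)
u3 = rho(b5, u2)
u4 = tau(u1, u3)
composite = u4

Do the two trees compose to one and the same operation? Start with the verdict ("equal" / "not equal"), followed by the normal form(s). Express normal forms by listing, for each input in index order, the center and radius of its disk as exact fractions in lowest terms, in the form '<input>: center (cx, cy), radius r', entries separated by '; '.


The first expression reduces to b1: center (0, 0), radius 1/6; b2: center (1/16, -9/16), radius 1/80; b3: center (-1/2, 0), radius 1/8; b4: center (-1/32, -15/32), radius 1/72; b5: center (-1/16, -1/2), radius 1/96
The second expression reduces to b1: center (0, 1/10), radius 1/40; b2: center (-1/2, 7/120), radius 1/360; b3: center (1/10, 1/10), radius 1/25; b4: center (-1/2, 1/20), radius 1/300; b5: center (-11/20, 0), radius 1/50
No match — not equal.

not equal — first b1: center (0, 0), radius 1/6; b2: center (1/16, -9/16), radius 1/80; b3: center (-1/2, 0), radius 1/8; b4: center (-1/32, -15/32), radius 1/72; b5: center (-1/16, -1/2), radius 1/96, second b1: center (0, 1/10), radius 1/40; b2: center (-1/2, 7/120), radius 1/360; b3: center (1/10, 1/10), radius 1/25; b4: center (-1/2, 1/20), radius 1/300; b5: center (-11/20, 0), radius 1/50
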